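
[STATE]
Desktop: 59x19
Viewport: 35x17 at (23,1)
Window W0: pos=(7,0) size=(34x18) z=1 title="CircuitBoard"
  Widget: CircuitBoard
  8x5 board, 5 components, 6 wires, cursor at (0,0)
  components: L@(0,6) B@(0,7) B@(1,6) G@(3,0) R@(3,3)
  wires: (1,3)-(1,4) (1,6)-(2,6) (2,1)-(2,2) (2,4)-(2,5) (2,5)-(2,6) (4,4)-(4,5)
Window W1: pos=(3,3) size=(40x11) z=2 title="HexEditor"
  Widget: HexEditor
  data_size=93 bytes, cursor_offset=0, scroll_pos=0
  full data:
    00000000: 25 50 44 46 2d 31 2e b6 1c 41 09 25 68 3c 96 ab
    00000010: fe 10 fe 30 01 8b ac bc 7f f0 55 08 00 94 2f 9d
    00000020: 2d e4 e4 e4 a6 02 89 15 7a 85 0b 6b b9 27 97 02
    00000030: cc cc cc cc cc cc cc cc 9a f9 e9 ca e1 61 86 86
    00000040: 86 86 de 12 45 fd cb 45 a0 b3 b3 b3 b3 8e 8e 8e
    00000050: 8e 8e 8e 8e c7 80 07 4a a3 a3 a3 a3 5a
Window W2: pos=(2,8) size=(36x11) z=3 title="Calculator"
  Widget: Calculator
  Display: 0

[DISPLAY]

                 ┃                 
─────────────────┨                 
━━━━━━━━━━━━━━━━━━━┓               
                   ┃               
───────────────────┨               
46 2d 31 2e b6  1c ┃               
30 01 8b ac bc  7f ┃               
━━━━━━━━━━━━━━┓ 7a ┃               
              ┃ 9a ┃               
──────────────┨ a0 ┃               
             0┃ a3 ┃               
              ┃    ┃               
              ┃━━━━┛               
              ┃  ┃                 
              ┃  ┃                 
              ┃  ┃                 
              ┃━━┛                 


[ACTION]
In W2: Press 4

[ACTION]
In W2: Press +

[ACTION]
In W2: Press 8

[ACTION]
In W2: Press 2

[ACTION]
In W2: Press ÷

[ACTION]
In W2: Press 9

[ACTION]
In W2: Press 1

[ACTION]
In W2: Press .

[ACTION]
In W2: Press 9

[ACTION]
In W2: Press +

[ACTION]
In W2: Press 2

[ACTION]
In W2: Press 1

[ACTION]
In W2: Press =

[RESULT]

                 ┃                 
─────────────────┨                 
━━━━━━━━━━━━━━━━━━━┓               
                   ┃               
───────────────────┨               
46 2d 31 2e b6  1c ┃               
30 01 8b ac bc  7f ┃               
━━━━━━━━━━━━━━┓ 7a ┃               
              ┃ 9a ┃               
──────────────┨ a0 ┃               
   21.93579978┃ a3 ┃               
              ┃    ┃               
              ┃━━━━┛               
              ┃  ┃                 
              ┃  ┃                 
              ┃  ┃                 
              ┃━━┛                 


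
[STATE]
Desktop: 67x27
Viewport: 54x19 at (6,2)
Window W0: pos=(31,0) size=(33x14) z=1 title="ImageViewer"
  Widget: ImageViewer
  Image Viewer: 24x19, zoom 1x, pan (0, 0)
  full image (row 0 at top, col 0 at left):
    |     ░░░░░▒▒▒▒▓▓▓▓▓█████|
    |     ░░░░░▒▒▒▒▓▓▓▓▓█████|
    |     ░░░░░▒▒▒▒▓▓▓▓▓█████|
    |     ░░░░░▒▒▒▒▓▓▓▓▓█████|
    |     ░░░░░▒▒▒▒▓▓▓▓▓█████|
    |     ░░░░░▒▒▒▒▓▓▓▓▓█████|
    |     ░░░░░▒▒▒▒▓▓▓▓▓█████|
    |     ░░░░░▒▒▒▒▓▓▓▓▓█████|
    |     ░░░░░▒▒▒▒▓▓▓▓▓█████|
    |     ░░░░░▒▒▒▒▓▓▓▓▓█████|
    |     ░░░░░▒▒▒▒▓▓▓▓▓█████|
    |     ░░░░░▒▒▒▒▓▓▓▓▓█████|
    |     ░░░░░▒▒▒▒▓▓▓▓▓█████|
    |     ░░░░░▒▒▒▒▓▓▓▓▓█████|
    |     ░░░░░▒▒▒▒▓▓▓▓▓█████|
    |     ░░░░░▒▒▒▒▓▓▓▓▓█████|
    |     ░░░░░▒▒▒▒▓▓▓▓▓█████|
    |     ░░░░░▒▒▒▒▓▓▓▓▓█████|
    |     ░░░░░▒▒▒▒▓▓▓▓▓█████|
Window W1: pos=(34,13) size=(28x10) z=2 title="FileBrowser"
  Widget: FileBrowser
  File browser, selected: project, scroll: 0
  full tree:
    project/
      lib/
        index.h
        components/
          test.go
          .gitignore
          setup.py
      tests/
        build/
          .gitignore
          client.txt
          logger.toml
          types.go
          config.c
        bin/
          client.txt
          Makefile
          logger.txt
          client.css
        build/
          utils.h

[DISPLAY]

                         ┠────────────────────────────
                         ┃     ░░░░░▒▒▒▒▓▓▓▓▓█████    
                         ┃     ░░░░░▒▒▒▒▓▓▓▓▓█████    
                         ┃     ░░░░░▒▒▒▒▓▓▓▓▓█████    
                         ┃     ░░░░░▒▒▒▒▓▓▓▓▓█████    
                         ┃     ░░░░░▒▒▒▒▓▓▓▓▓█████    
                         ┃     ░░░░░▒▒▒▒▓▓▓▓▓█████    
                         ┃     ░░░░░▒▒▒▒▓▓▓▓▓█████    
                         ┃     ░░░░░▒▒▒▒▓▓▓▓▓█████    
                         ┃     ░░░░░▒▒▒▒▓▓▓▓▓█████    
                         ┃     ░░░░░▒▒▒▒▓▓▓▓▓█████    
                         ┗━━┏━━━━━━━━━━━━━━━━━━━━━━━━━
                            ┃ FileBrowser             
                            ┠─────────────────────────
                            ┃> [-] project/           
                            ┃    [+] lib/             
                            ┃    [+] tests/           
                            ┃                         
                            ┃                         


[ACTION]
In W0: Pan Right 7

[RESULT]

                         ┠────────────────────────────
                         ┃░░░▒▒▒▒▓▓▓▓▓█████           
                         ┃░░░▒▒▒▒▓▓▓▓▓█████           
                         ┃░░░▒▒▒▒▓▓▓▓▓█████           
                         ┃░░░▒▒▒▒▓▓▓▓▓█████           
                         ┃░░░▒▒▒▒▓▓▓▓▓█████           
                         ┃░░░▒▒▒▒▓▓▓▓▓█████           
                         ┃░░░▒▒▒▒▓▓▓▓▓█████           
                         ┃░░░▒▒▒▒▓▓▓▓▓█████           
                         ┃░░░▒▒▒▒▓▓▓▓▓█████           
                         ┃░░░▒▒▒▒▓▓▓▓▓█████           
                         ┗━━┏━━━━━━━━━━━━━━━━━━━━━━━━━
                            ┃ FileBrowser             
                            ┠─────────────────────────
                            ┃> [-] project/           
                            ┃    [+] lib/             
                            ┃    [+] tests/           
                            ┃                         
                            ┃                         


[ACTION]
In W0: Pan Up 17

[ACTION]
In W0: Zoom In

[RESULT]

                         ┠────────────────────────────
                         ┃   ░░░░░░░░░░▒▒▒▒▒▒▒▒▓▓▓▓▓▓▓
                         ┃   ░░░░░░░░░░▒▒▒▒▒▒▒▒▓▓▓▓▓▓▓
                         ┃   ░░░░░░░░░░▒▒▒▒▒▒▒▒▓▓▓▓▓▓▓
                         ┃   ░░░░░░░░░░▒▒▒▒▒▒▒▒▓▓▓▓▓▓▓
                         ┃   ░░░░░░░░░░▒▒▒▒▒▒▒▒▓▓▓▓▓▓▓
                         ┃   ░░░░░░░░░░▒▒▒▒▒▒▒▒▓▓▓▓▓▓▓
                         ┃   ░░░░░░░░░░▒▒▒▒▒▒▒▒▓▓▓▓▓▓▓
                         ┃   ░░░░░░░░░░▒▒▒▒▒▒▒▒▓▓▓▓▓▓▓
                         ┃   ░░░░░░░░░░▒▒▒▒▒▒▒▒▓▓▓▓▓▓▓
                         ┃   ░░░░░░░░░░▒▒▒▒▒▒▒▒▓▓▓▓▓▓▓
                         ┗━━┏━━━━━━━━━━━━━━━━━━━━━━━━━
                            ┃ FileBrowser             
                            ┠─────────────────────────
                            ┃> [-] project/           
                            ┃    [+] lib/             
                            ┃    [+] tests/           
                            ┃                         
                            ┃                         


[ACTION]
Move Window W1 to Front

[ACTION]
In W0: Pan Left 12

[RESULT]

                         ┠────────────────────────────
                         ┃          ░░░░░░░░░░▒▒▒▒▒▒▒▒
                         ┃          ░░░░░░░░░░▒▒▒▒▒▒▒▒
                         ┃          ░░░░░░░░░░▒▒▒▒▒▒▒▒
                         ┃          ░░░░░░░░░░▒▒▒▒▒▒▒▒
                         ┃          ░░░░░░░░░░▒▒▒▒▒▒▒▒
                         ┃          ░░░░░░░░░░▒▒▒▒▒▒▒▒
                         ┃          ░░░░░░░░░░▒▒▒▒▒▒▒▒
                         ┃          ░░░░░░░░░░▒▒▒▒▒▒▒▒
                         ┃          ░░░░░░░░░░▒▒▒▒▒▒▒▒
                         ┃          ░░░░░░░░░░▒▒▒▒▒▒▒▒
                         ┗━━┏━━━━━━━━━━━━━━━━━━━━━━━━━
                            ┃ FileBrowser             
                            ┠─────────────────────────
                            ┃> [-] project/           
                            ┃    [+] lib/             
                            ┃    [+] tests/           
                            ┃                         
                            ┃                         


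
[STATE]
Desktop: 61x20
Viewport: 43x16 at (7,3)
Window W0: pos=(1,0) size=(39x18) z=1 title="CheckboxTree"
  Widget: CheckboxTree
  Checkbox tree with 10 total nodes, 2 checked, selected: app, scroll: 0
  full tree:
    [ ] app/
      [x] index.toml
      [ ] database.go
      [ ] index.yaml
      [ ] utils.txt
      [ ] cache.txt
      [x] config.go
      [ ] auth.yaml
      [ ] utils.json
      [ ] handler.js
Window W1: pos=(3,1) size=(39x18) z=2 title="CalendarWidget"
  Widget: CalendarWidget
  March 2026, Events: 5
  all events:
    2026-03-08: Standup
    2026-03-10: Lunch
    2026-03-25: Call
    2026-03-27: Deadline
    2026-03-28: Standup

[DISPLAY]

──────────────────────────────────┨        
           March 2026             ┃        
Tu We Th Fr Sa Su                 ┃        
                1                 ┃        
 3  4  5  6  7  8*                ┃        
10* 11 12 13 14 15                ┃        
17 18 19 20 21 22                 ┃        
24 25* 26 27* 28* 29              ┃        
31                                ┃        
                                  ┃        
                                  ┃        
                                  ┃        
                                  ┃        
                                  ┃        
                                  ┃        
━━━━━━━━━━━━━━━━━━━━━━━━━━━━━━━━━━┛        


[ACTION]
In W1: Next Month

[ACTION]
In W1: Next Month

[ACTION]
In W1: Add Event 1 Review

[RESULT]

──────────────────────────────────┨        
            May 2026              ┃        
Tu We Th Fr Sa Su                 ┃        
          1*  2  3                ┃        
 5  6  7  8  9 10                 ┃        
12 13 14 15 16 17                 ┃        
19 20 21 22 23 24                 ┃        
26 27 28 29 30 31                 ┃        
                                  ┃        
                                  ┃        
                                  ┃        
                                  ┃        
                                  ┃        
                                  ┃        
                                  ┃        
━━━━━━━━━━━━━━━━━━━━━━━━━━━━━━━━━━┛        


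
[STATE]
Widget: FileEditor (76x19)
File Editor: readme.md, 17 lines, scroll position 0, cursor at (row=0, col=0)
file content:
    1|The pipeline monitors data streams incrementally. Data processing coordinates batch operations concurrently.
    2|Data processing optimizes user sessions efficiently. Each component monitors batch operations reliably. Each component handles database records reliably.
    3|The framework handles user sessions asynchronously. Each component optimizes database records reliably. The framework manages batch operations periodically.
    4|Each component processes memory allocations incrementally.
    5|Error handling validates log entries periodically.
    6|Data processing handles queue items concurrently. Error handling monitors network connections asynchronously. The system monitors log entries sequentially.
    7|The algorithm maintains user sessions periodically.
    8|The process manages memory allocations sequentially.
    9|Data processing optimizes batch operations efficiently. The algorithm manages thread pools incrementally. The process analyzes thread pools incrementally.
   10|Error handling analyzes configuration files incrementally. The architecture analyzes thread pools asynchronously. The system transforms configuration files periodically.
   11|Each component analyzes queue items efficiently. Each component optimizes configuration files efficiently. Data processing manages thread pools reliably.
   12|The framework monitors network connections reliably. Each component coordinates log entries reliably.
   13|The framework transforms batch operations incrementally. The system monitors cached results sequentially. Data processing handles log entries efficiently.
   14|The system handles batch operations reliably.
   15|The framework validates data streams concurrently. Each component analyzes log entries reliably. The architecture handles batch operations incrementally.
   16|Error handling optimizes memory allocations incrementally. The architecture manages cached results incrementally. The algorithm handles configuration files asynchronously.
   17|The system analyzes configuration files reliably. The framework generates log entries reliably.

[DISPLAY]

█he pipeline monitors data streams incrementally. Data processing coordinat▲
Data processing optimizes user sessions efficiently. Each component monitor█
The framework handles user sessions asynchronously. Each component optimize░
Each component processes memory allocations incrementally.                 ░
Error handling validates log entries periodically.                         ░
Data processing handles queue items concurrently. Error handling monitors n░
The algorithm maintains user sessions periodically.                        ░
The process manages memory allocations sequentially.                       ░
Data processing optimizes batch operations efficiently. The algorithm manag░
Error handling analyzes configuration files incrementally. The architecture░
Each component analyzes queue items efficiently. Each component optimizes c░
The framework monitors network connections reliably. Each component coordin░
The framework transforms batch operations incrementally. The system monitor░
The system handles batch operations reliably.                              ░
The framework validates data streams concurrently. Each component analyzes ░
Error handling optimizes memory allocations incrementally. The architecture░
The system analyzes configuration files reliably. The framework generates l░
                                                                           ░
                                                                           ▼


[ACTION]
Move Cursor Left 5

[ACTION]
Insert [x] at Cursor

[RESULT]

x█he pipeline monitors data streams incrementally. Data processing coordina▲
Data processing optimizes user sessions efficiently. Each component monitor█
The framework handles user sessions asynchronously. Each component optimize░
Each component processes memory allocations incrementally.                 ░
Error handling validates log entries periodically.                         ░
Data processing handles queue items concurrently. Error handling monitors n░
The algorithm maintains user sessions periodically.                        ░
The process manages memory allocations sequentially.                       ░
Data processing optimizes batch operations efficiently. The algorithm manag░
Error handling analyzes configuration files incrementally. The architecture░
Each component analyzes queue items efficiently. Each component optimizes c░
The framework monitors network connections reliably. Each component coordin░
The framework transforms batch operations incrementally. The system monitor░
The system handles batch operations reliably.                              ░
The framework validates data streams concurrently. Each component analyzes ░
Error handling optimizes memory allocations incrementally. The architecture░
The system analyzes configuration files reliably. The framework generates l░
                                                                           ░
                                                                           ▼


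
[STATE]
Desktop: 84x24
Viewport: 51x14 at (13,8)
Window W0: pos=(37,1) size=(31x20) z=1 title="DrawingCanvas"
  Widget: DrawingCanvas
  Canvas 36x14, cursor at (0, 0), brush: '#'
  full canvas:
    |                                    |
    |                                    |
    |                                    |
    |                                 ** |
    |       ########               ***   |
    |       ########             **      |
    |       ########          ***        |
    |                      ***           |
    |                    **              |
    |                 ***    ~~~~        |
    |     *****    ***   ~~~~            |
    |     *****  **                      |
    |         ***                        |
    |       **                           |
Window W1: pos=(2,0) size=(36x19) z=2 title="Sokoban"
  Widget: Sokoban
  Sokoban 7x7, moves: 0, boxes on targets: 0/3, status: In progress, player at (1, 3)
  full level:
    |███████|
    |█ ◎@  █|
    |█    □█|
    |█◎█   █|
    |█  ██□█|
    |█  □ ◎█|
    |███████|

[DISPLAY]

                        ┃       ########           
                        ┃       ########           
0/3                     ┃       ########          *
                        ┃                      *** 
                        ┃                    **    
                        ┃                 ***    ~~
                        ┃     *****    ***   ~~~~  
                        ┃     *****  **            
                        ┃         ***              
                        ┃       **                 
━━━━━━━━━━━━━━━━━━━━━━━━┛                          
                        ┃                          
                        ┗━━━━━━━━━━━━━━━━━━━━━━━━━━
                                                   


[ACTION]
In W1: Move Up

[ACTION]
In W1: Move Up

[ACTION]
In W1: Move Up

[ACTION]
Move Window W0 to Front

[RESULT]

                        ┃       ########           
                        ┃       ########           
0/3                     ┃       ########          *
                        ┃                      *** 
                        ┃                    **    
                        ┃                 ***    ~~
                        ┃     *****    ***   ~~~~  
                        ┃     *****  **            
                        ┃         ***              
                        ┃       **                 
━━━━━━━━━━━━━━━━━━━━━━━━┃                          
                        ┃                          
                        ┗━━━━━━━━━━━━━━━━━━━━━━━━━━
                                                   


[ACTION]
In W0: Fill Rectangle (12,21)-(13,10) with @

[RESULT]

                        ┃       ########           
                        ┃       ########           
0/3                     ┃       ########          *
                        ┃                      *** 
                        ┃                    **    
                        ┃                 ***    ~~
                        ┃     *****    ***   ~~~~  
                        ┃     *****  **            
                        ┃         *@@@@@@@@@@@@    
                        ┃       ** @@@@@@@@@@@@    
━━━━━━━━━━━━━━━━━━━━━━━━┃                          
                        ┃                          
                        ┗━━━━━━━━━━━━━━━━━━━━━━━━━━
                                                   


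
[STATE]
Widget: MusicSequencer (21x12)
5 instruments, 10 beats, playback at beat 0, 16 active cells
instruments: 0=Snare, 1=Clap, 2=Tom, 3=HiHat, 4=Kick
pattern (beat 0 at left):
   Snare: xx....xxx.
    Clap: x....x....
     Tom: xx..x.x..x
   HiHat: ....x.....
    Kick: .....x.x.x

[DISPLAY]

      ▼123456789     
 Snare██····███·     
  Clap█····█····     
   Tom██··█·█··█     
 HiHat····█·····     
  Kick·····█·█·█     
                     
                     
                     
                     
                     
                     


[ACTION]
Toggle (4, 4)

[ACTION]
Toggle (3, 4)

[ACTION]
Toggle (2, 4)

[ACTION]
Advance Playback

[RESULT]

      0▼23456789     
 Snare██····███·     
  Clap█····█····     
   Tom██····█··█     
 HiHat··········     
  Kick····██·█·█     
                     
                     
                     
                     
                     
                     


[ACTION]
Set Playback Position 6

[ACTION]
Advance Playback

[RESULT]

      0123456▼89     
 Snare██····███·     
  Clap█····█····     
   Tom██····█··█     
 HiHat··········     
  Kick····██·█·█     
                     
                     
                     
                     
                     
                     


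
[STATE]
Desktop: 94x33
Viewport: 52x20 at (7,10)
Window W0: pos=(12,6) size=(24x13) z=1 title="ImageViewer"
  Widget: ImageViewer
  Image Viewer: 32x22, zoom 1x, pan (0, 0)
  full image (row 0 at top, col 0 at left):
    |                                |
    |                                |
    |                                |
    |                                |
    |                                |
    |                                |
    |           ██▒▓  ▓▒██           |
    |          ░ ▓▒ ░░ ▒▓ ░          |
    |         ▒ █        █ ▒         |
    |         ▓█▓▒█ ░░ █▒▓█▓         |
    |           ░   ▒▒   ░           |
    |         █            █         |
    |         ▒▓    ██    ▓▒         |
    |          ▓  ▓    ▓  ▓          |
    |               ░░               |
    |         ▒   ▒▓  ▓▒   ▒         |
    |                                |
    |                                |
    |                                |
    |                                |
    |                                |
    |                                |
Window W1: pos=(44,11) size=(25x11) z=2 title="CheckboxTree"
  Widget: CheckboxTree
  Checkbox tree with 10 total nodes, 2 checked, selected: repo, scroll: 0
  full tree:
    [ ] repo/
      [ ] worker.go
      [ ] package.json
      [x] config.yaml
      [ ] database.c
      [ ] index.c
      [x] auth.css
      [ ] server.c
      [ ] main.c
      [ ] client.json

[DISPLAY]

     ┃                      ┃                       
     ┃                      ┃        ┏━━━━━━━━━━━━━━
     ┃                      ┃        ┃ CheckboxTree 
     ┃                      ┃        ┠──────────────
     ┃                      ┃        ┃>[-] repo/    
     ┃           ██▒▓  ▓▒██ ┃        ┃   [ ] worker.
     ┃          ░ ▓▒ ░░ ▒▓ ░┃        ┃   [ ] package
     ┃         ▒ █        █ ┃        ┃   [x] config.
     ┗━━━━━━━━━━━━━━━━━━━━━━┛        ┃   [ ] databas
                                     ┃   [ ] index.c
                                     ┃   [x] auth.cs
                                     ┗━━━━━━━━━━━━━━
                                                    
                                                    
                                                    
                                                    
                                                    
                                                    
                                                    
                                                    


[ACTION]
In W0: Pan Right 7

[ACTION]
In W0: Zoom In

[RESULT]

     ┃                      ┃                       
     ┃                      ┃        ┏━━━━━━━━━━━━━━
     ┃                      ┃        ┃ CheckboxTree 
     ┃                      ┃        ┠──────────────
     ┃                      ┃        ┃>[-] repo/    
     ┃                      ┃        ┃   [ ] worker.
     ┃                      ┃        ┃   [ ] package
     ┃                      ┃        ┃   [x] config.
     ┗━━━━━━━━━━━━━━━━━━━━━━┛        ┃   [ ] databas
                                     ┃   [ ] index.c
                                     ┃   [x] auth.cs
                                     ┗━━━━━━━━━━━━━━
                                                    
                                                    
                                                    
                                                    
                                                    
                                                    
                                                    
                                                    


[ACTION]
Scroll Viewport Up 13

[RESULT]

                                                    
                                                    
                                                    
                                                    
                                                    
                                                    
     ┏━━━━━━━━━━━━━━━━━━━━━━┓                       
     ┃ ImageViewer          ┃                       
     ┠──────────────────────┨                       
     ┃                      ┃                       
     ┃                      ┃                       
     ┃                      ┃        ┏━━━━━━━━━━━━━━
     ┃                      ┃        ┃ CheckboxTree 
     ┃                      ┃        ┠──────────────
     ┃                      ┃        ┃>[-] repo/    
     ┃                      ┃        ┃   [ ] worker.
     ┃                      ┃        ┃   [ ] package
     ┃                      ┃        ┃   [x] config.
     ┗━━━━━━━━━━━━━━━━━━━━━━┛        ┃   [ ] databas
                                     ┃   [ ] index.c


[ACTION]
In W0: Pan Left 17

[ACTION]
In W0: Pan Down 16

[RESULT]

                                                    
                                                    
                                                    
                                                    
                                                    
                                                    
     ┏━━━━━━━━━━━━━━━━━━━━━━┓                       
     ┃ ImageViewer          ┃                       
     ┠──────────────────────┨                       
     ┃                  ▒▒  ┃                       
     ┃                  ▒▒  ┃                       
     ┃                  ▓▓██┃        ┏━━━━━━━━━━━━━━
     ┃                  ▓▓██┃        ┃ CheckboxTree 
     ┃                      ┃        ┠──────────────
     ┃                      ┃        ┃>[-] repo/    
     ┃                  ██  ┃        ┃   [ ] worker.
     ┃                  ██  ┃        ┃   [ ] package
     ┃                  ▒▒▓▓┃        ┃   [x] config.
     ┗━━━━━━━━━━━━━━━━━━━━━━┛        ┃   [ ] databas
                                     ┃   [ ] index.c


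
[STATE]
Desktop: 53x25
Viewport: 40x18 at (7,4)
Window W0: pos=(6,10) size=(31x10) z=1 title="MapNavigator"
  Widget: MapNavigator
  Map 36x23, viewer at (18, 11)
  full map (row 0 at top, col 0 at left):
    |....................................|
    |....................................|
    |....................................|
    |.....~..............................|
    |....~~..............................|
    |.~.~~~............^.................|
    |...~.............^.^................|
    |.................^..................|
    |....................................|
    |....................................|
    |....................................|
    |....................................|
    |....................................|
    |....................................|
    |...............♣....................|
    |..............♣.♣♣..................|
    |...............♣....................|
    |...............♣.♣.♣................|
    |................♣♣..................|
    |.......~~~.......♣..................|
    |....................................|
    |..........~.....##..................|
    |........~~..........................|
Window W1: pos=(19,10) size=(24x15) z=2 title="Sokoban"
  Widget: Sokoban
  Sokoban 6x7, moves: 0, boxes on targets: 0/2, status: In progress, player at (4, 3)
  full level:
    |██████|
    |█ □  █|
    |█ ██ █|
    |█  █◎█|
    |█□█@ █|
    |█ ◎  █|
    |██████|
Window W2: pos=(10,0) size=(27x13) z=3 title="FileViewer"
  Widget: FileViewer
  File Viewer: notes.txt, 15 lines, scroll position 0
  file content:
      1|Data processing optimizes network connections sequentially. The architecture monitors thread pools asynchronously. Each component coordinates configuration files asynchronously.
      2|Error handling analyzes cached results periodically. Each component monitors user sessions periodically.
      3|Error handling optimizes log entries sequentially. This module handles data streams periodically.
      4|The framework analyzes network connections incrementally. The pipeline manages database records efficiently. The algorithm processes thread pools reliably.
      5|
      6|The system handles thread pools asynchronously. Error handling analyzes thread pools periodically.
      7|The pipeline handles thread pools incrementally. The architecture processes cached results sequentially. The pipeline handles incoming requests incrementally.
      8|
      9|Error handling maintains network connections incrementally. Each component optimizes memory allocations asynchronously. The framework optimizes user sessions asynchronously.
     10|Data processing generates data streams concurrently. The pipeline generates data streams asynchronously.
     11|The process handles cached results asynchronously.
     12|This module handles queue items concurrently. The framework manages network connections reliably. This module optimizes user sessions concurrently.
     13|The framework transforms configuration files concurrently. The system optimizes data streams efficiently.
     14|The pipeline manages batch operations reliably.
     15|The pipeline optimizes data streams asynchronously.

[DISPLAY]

   ┃Error handling analyzes █┃          
   ┃Error handling optimizes░┃          
   ┃The framework analyzes n░┃          
   ┃                        ░┃          
   ┃The system handles threa░┃          
   ┃The pipeline handles thr░┃          
━━━┃                        ░┃━━━━━┓    
 Ma┃Error handling maintains▼┃     ┃    
───┗━━━━━━━━━━━━━━━━━━━━━━━━━┛─────┨    
............┃██████                ┃    
............┃█ □  █                ┃    
............┃█ ██ █                ┃    
............┃█  █◎█                ┃    
............┃█□█@ █                ┃    
............┃█ ◎  █                ┃    
━━━━━━━━━━━━┃██████                ┃    
            ┃Moves: 0  0/2         ┃    
            ┃                      ┃    


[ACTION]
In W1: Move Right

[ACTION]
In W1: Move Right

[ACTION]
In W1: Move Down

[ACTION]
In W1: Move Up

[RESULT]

   ┃Error handling analyzes █┃          
   ┃Error handling optimizes░┃          
   ┃The framework analyzes n░┃          
   ┃                        ░┃          
   ┃The system handles threa░┃          
   ┃The pipeline handles thr░┃          
━━━┃                        ░┃━━━━━┓    
 Ma┃Error handling maintains▼┃     ┃    
───┗━━━━━━━━━━━━━━━━━━━━━━━━━┛─────┨    
............┃██████                ┃    
............┃█ □  █                ┃    
............┃█ ██ █                ┃    
............┃█  █◎█                ┃    
............┃█□█ @█                ┃    
............┃█ ◎  █                ┃    
━━━━━━━━━━━━┃██████                ┃    
            ┃Moves: 3  0/2         ┃    
            ┃                      ┃    


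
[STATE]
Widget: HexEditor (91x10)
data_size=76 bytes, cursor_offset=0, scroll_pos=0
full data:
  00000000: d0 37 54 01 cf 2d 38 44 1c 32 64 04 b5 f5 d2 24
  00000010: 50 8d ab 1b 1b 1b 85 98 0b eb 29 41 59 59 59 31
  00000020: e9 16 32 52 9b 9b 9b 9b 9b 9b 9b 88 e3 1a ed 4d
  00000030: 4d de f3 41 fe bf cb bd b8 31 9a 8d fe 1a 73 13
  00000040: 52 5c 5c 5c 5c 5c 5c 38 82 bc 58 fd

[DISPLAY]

00000000  D0 37 54 01 cf 2d 38 44  1c 32 64 04 b5 f5 d2 24  |.7T..-8D.2d....$|             
00000010  50 8d ab 1b 1b 1b 85 98  0b eb 29 41 59 59 59 31  |P.........)AYYY1|             
00000020  e9 16 32 52 9b 9b 9b 9b  9b 9b 9b 88 e3 1a ed 4d  |..2R...........M|             
00000030  4d de f3 41 fe bf cb bd  b8 31 9a 8d fe 1a 73 13  |M..A.....1....s.|             
00000040  52 5c 5c 5c 5c 5c 5c 38  82 bc 58 fd              |R\\\\\\8..X.    |             
                                                                                           
                                                                                           
                                                                                           
                                                                                           
                                                                                           


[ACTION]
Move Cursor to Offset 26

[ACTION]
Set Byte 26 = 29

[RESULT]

00000000  d0 37 54 01 cf 2d 38 44  1c 32 64 04 b5 f5 d2 24  |.7T..-8D.2d....$|             
00000010  50 8d ab 1b 1b 1b 85 98  0b eb 29 41 59 59 59 31  |P.........)AYYY1|             
00000020  e9 16 32 52 9b 9b 9b 9b  9b 9b 9b 88 e3 1a ed 4d  |..2R...........M|             
00000030  4d de f3 41 fe bf cb bd  b8 31 9a 8d fe 1a 73 13  |M..A.....1....s.|             
00000040  52 5c 5c 5c 5c 5c 5c 38  82 bc 58 fd              |R\\\\\\8..X.    |             
                                                                                           
                                                                                           
                                                                                           
                                                                                           
                                                                                           


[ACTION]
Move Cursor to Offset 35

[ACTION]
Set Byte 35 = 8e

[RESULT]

00000000  d0 37 54 01 cf 2d 38 44  1c 32 64 04 b5 f5 d2 24  |.7T..-8D.2d....$|             
00000010  50 8d ab 1b 1b 1b 85 98  0b eb 29 41 59 59 59 31  |P.........)AYYY1|             
00000020  e9 16 32 8E 9b 9b 9b 9b  9b 9b 9b 88 e3 1a ed 4d  |..2............M|             
00000030  4d de f3 41 fe bf cb bd  b8 31 9a 8d fe 1a 73 13  |M..A.....1....s.|             
00000040  52 5c 5c 5c 5c 5c 5c 38  82 bc 58 fd              |R\\\\\\8..X.    |             
                                                                                           
                                                                                           
                                                                                           
                                                                                           
                                                                                           


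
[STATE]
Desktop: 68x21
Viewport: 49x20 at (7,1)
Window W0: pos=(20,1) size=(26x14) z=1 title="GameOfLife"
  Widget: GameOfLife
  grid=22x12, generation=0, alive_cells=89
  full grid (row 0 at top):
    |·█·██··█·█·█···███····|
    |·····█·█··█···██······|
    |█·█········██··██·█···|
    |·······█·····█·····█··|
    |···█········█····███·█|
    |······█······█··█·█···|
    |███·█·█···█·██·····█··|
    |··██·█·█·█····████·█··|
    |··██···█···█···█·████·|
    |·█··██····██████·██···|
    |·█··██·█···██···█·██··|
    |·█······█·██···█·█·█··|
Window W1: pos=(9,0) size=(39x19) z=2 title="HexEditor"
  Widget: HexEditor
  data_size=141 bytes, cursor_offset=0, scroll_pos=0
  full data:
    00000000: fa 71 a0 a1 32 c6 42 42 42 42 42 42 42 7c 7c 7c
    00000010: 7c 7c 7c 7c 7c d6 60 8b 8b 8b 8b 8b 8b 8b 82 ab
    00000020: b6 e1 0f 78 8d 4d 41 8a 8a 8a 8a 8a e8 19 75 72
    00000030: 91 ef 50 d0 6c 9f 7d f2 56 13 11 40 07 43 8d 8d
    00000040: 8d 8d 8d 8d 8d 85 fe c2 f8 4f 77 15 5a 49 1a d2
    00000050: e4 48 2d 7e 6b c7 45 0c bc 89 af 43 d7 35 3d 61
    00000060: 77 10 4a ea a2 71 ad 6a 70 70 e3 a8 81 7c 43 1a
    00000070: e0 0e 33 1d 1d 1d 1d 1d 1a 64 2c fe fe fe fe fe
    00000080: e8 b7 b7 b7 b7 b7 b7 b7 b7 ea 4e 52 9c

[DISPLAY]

  ┃ HexEditor                           ┃        
  ┠─────────────────────────────────────┨        
  ┃00000000  FA 71 a0 a1 32 c6 42 42  42┃        
  ┃00000010  7c 7c 7c 7c 7c d6 60 8b  8b┃        
  ┃00000020  b6 e1 0f 78 8d 4d 41 8a  8a┃        
  ┃00000030  91 ef 50 d0 6c 9f 7d f2  56┃        
  ┃00000040  8d 8d 8d 8d 8d 85 fe c2  f8┃        
  ┃00000050  e4 48 2d 7e 6b c7 45 0c  bc┃        
  ┃00000060  77 10 4a ea a2 71 ad 6a  70┃        
  ┃00000070  e0 0e 33 1d 1d 1d 1d 1d  1a┃        
  ┃00000080  e8 b7 b7 b7 b7 b7 b7 b7  b7┃        
  ┃                                     ┃        
  ┃                                     ┃        
  ┃                                     ┃        
  ┃                                     ┃        
  ┃                                     ┃        
  ┃                                     ┃        
  ┗━━━━━━━━━━━━━━━━━━━━━━━━━━━━━━━━━━━━━┛        
                                                 
                                                 


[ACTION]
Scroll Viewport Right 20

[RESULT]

r                           ┃                    
────────────────────────────┨                    
 FA 71 a0 a1 32 c6 42 42  42┃                    
 7c 7c 7c 7c 7c d6 60 8b  8b┃                    
 b6 e1 0f 78 8d 4d 41 8a  8a┃                    
 91 ef 50 d0 6c 9f 7d f2  56┃                    
 8d 8d 8d 8d 8d 85 fe c2  f8┃                    
 e4 48 2d 7e 6b c7 45 0c  bc┃                    
 77 10 4a ea a2 71 ad 6a  70┃                    
 e0 0e 33 1d 1d 1d 1d 1d  1a┃                    
 e8 b7 b7 b7 b7 b7 b7 b7  b7┃                    
                            ┃                    
                            ┃                    
                            ┃                    
                            ┃                    
                            ┃                    
                            ┃                    
━━━━━━━━━━━━━━━━━━━━━━━━━━━━┛                    
                                                 
                                                 


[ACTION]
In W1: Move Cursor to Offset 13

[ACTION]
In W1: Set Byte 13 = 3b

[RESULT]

r                           ┃                    
────────────────────────────┨                    
 fa 71 a0 a1 32 c6 42 42  42┃                    
 7c 7c 7c 7c 7c d6 60 8b  8b┃                    
 b6 e1 0f 78 8d 4d 41 8a  8a┃                    
 91 ef 50 d0 6c 9f 7d f2  56┃                    
 8d 8d 8d 8d 8d 85 fe c2  f8┃                    
 e4 48 2d 7e 6b c7 45 0c  bc┃                    
 77 10 4a ea a2 71 ad 6a  70┃                    
 e0 0e 33 1d 1d 1d 1d 1d  1a┃                    
 e8 b7 b7 b7 b7 b7 b7 b7  b7┃                    
                            ┃                    
                            ┃                    
                            ┃                    
                            ┃                    
                            ┃                    
                            ┃                    
━━━━━━━━━━━━━━━━━━━━━━━━━━━━┛                    
                                                 
                                                 


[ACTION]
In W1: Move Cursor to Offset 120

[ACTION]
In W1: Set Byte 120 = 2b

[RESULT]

r                           ┃                    
────────────────────────────┨                    
 fa 71 a0 a1 32 c6 42 42  42┃                    
 7c 7c 7c 7c 7c d6 60 8b  8b┃                    
 b6 e1 0f 78 8d 4d 41 8a  8a┃                    
 91 ef 50 d0 6c 9f 7d f2  56┃                    
 8d 8d 8d 8d 8d 85 fe c2  f8┃                    
 e4 48 2d 7e 6b c7 45 0c  bc┃                    
 77 10 4a ea a2 71 ad 6a  70┃                    
 e0 0e 33 1d 1d 1d 1d 1d  2B┃                    
 e8 b7 b7 b7 b7 b7 b7 b7  b7┃                    
                            ┃                    
                            ┃                    
                            ┃                    
                            ┃                    
                            ┃                    
                            ┃                    
━━━━━━━━━━━━━━━━━━━━━━━━━━━━┛                    
                                                 
                                                 
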